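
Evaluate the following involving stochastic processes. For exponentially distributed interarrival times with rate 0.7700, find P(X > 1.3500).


P(X > t) = exp(-lambda * t)
= exp(-0.7700 * 1.3500)
= exp(-1.0395) = 0.3536

0.3536


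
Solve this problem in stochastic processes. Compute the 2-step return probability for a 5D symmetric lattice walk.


P(return in 2 steps) = P(reverse first step) = 1/(2d)
= 1/10
= 0.1000

0.1000


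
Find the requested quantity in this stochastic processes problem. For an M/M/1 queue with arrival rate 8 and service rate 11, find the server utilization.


rho = lambda/mu
= 8/11
= 0.7273

0.7273


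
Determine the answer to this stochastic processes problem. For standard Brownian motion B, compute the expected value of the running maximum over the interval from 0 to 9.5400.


E(max B(s)) = sqrt(2t/pi)
= sqrt(2*9.5400/pi)
= sqrt(6.0734)
= 2.4644

2.4644


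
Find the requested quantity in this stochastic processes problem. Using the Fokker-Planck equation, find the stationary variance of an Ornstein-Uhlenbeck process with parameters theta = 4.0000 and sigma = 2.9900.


Stationary variance = sigma^2 / (2*theta)
= 2.9900^2 / (2*4.0000)
= 8.9401 / 8.0000
= 1.1175

1.1175


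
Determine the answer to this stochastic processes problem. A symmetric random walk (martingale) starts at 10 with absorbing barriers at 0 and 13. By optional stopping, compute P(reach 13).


By optional stopping theorem: E(M at tau) = M(0) = 10
P(hit 13)*13 + P(hit 0)*0 = 10
P(hit 13) = (10 - 0)/(13 - 0) = 10/13 = 0.7692

0.7692


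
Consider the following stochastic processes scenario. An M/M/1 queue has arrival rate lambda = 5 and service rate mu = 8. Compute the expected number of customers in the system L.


rho = 5/8 = 0.6250
L = rho/(1-rho)
= 0.6250/0.3750
= 1.6667

1.6667


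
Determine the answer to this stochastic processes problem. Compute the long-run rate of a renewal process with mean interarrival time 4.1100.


Long-run renewal rate = 1/E(X)
= 1/4.1100
= 0.2433

0.2433


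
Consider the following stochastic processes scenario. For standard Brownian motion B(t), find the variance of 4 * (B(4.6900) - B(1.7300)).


Var(alpha*(B(t)-B(s))) = alpha^2 * (t-s)
= 4^2 * (4.6900 - 1.7300)
= 16 * 2.9600
= 47.3600

47.3600


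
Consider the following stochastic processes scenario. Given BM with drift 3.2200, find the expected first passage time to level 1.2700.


Expected first passage time = a/mu
= 1.2700/3.2200
= 0.3944

0.3944


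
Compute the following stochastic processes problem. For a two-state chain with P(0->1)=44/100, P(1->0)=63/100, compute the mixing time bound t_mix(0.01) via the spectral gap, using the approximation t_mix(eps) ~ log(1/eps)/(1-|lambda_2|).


lambda_2 = |1 - p01 - p10| = |1 - 0.4400 - 0.6300| = 0.0700
t_mix ~ log(1/eps)/(1 - |lambda_2|)
= log(100)/(1 - 0.0700) = 4.6052/0.9300
= 4.9518

4.9518


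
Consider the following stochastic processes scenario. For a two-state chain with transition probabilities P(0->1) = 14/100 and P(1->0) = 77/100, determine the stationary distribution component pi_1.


Stationary distribution: pi_0 = p10/(p01+p10), pi_1 = p01/(p01+p10)
p01 = 0.1400, p10 = 0.7700
pi_1 = 0.1538

0.1538


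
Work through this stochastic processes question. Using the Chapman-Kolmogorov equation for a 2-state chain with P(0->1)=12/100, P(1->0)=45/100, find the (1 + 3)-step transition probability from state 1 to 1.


P^4 = P^1 * P^3
Computing via matrix multiplication of the transition matrix.
Entry (1,1) of P^4 = 0.2375

0.2375


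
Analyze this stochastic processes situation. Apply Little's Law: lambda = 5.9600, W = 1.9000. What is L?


Little's Law: L = lambda * W
= 5.9600 * 1.9000
= 11.3240

11.3240


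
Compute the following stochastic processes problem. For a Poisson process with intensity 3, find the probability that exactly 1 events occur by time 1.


P(N(t)=k) = (lambda*t)^k * exp(-lambda*t) / k!
lambda*t = 3
= 3^1 * exp(-3) / 1!
= 3 * 0.0498 / 1
= 0.1494

0.1494


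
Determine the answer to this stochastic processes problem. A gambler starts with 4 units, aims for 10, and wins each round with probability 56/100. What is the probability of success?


Gambler's ruin formula:
r = q/p = 0.4400/0.5600 = 0.7857
P(win) = (1 - r^i)/(1 - r^N)
= (1 - 0.7857^4)/(1 - 0.7857^10)
= 0.6798

0.6798


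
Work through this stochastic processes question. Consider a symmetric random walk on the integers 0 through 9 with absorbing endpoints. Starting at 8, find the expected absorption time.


For symmetric RW on 0,...,N with absorbing barriers, E(i) = i*(N-i)
E(8) = 8 * 1 = 8

8


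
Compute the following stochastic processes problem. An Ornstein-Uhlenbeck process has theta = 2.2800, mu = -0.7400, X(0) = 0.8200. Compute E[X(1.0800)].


E[X(t)] = mu + (X(0) - mu)*exp(-theta*t)
= -0.7400 + (0.8200 - -0.7400)*exp(-2.2800*1.0800)
= -0.7400 + 1.5600 * 0.0852
= -0.6070

-0.6070


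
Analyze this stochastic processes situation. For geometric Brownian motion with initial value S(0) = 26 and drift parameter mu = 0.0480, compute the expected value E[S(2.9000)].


E[S(t)] = S(0) * exp(mu * t)
= 26 * exp(0.0480 * 2.9000)
= 26 * 1.1494
= 29.8832

29.8832


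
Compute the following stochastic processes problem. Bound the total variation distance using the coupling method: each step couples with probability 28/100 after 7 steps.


TV distance bound <= (1-delta)^n
= (1 - 0.2800)^7
= 0.7200^7
= 0.1003

0.1003


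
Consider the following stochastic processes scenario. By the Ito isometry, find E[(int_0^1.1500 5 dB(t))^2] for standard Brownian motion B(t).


By Ito isometry: E[(int f dB)^2] = int f^2 dt
= 5^2 * 1.1500
= 25 * 1.1500 = 28.7500

28.7500


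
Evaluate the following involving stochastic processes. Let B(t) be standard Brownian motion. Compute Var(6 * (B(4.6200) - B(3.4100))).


Var(alpha*(B(t)-B(s))) = alpha^2 * (t-s)
= 6^2 * (4.6200 - 3.4100)
= 36 * 1.2100
= 43.5600

43.5600


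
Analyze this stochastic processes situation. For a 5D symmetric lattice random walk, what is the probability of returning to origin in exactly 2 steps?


P(return in 2 steps) = P(reverse first step) = 1/(2d)
= 1/10
= 0.1000

0.1000


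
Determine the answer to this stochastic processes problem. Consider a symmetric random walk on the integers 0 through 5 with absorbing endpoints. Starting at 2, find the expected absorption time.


For symmetric RW on 0,...,N with absorbing barriers, E(i) = i*(N-i)
E(2) = 2 * 3 = 6

6


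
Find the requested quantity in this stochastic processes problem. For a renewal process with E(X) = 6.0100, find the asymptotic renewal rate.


Long-run renewal rate = 1/E(X)
= 1/6.0100
= 0.1664

0.1664


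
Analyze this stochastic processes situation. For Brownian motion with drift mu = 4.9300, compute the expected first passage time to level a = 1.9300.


Expected first passage time = a/mu
= 1.9300/4.9300
= 0.3915

0.3915


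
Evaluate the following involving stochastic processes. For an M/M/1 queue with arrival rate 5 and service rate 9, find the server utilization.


rho = lambda/mu
= 5/9
= 0.5556

0.5556


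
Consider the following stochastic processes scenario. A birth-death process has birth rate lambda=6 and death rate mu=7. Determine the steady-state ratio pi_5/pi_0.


For birth-death process, pi_n/pi_0 = (lambda/mu)^n
= (6/7)^5
= 0.4627

0.4627


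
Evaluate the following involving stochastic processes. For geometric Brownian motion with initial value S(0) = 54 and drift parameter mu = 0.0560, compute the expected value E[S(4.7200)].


E[S(t)] = S(0) * exp(mu * t)
= 54 * exp(0.0560 * 4.7200)
= 54 * 1.3025
= 70.3374

70.3374


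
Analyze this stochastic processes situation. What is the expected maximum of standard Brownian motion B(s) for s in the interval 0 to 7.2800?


E(max B(s)) = sqrt(2t/pi)
= sqrt(2*7.2800/pi)
= sqrt(4.6346)
= 2.1528

2.1528


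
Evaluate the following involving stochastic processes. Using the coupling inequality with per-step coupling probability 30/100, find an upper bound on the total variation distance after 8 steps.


TV distance bound <= (1-delta)^n
= (1 - 0.3000)^8
= 0.7000^8
= 0.0576

0.0576


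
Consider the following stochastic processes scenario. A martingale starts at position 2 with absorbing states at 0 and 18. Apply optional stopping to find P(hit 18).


By optional stopping theorem: E(M at tau) = M(0) = 2
P(hit 18)*18 + P(hit 0)*0 = 2
P(hit 18) = (2 - 0)/(18 - 0) = 1/9 = 0.1111

0.1111


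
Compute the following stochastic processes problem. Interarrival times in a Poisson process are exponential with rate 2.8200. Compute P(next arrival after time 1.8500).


P(X > t) = exp(-lambda * t)
= exp(-2.8200 * 1.8500)
= exp(-5.2170) = 0.0054

0.0054


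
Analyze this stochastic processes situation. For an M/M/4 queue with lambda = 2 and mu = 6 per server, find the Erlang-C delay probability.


a = lambda/mu = 0.3333
rho = a/c = 0.0833
Erlang-C formula applied:
C(c,a) = 4.0209e-04

4.0209e-04


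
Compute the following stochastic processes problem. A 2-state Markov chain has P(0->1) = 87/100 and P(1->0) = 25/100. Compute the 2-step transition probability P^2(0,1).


Computing P^2 by matrix multiplication.
P = [[0.1300, 0.8700], [0.2500, 0.7500]]
After raising P to the power 2:
P^2(0,1) = 0.7656

0.7656


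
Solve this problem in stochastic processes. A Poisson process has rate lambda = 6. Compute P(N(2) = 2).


P(N(t)=k) = (lambda*t)^k * exp(-lambda*t) / k!
lambda*t = 12
= 12^2 * exp(-12) / 2!
= 144 * 6.1442e-06 / 2
= 4.4238e-04

4.4238e-04


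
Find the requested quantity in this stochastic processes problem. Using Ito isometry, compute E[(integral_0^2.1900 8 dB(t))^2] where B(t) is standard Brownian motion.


By Ito isometry: E[(int f dB)^2] = int f^2 dt
= 8^2 * 2.1900
= 64 * 2.1900 = 140.1600

140.1600


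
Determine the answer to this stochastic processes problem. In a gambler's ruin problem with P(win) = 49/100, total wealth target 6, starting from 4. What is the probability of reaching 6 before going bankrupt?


Gambler's ruin formula:
r = q/p = 0.5100/0.4900 = 1.0408
P(win) = (1 - r^i)/(1 - r^N)
= (1 - 1.0408^4)/(1 - 1.0408^6)
= 0.6397

0.6397


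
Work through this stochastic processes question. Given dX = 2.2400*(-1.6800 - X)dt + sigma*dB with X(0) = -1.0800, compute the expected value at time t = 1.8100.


E[X(t)] = mu + (X(0) - mu)*exp(-theta*t)
= -1.6800 + (-1.0800 - -1.6800)*exp(-2.2400*1.8100)
= -1.6800 + 0.6000 * 0.0173
= -1.6696

-1.6696


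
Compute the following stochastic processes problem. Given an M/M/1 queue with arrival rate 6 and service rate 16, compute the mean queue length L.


rho = 6/16 = 0.3750
L = rho/(1-rho)
= 0.3750/0.6250
= 0.6000

0.6000


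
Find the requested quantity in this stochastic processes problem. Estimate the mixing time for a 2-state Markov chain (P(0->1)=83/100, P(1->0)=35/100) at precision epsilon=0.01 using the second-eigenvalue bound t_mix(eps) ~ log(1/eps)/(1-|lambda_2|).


lambda_2 = |1 - p01 - p10| = |1 - 0.8300 - 0.3500| = 0.1800
t_mix ~ log(1/eps)/(1 - |lambda_2|)
= log(100)/(1 - 0.1800) = 4.6052/0.8200
= 5.6161

5.6161


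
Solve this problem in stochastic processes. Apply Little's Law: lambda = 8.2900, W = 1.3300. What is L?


Little's Law: L = lambda * W
= 8.2900 * 1.3300
= 11.0257

11.0257


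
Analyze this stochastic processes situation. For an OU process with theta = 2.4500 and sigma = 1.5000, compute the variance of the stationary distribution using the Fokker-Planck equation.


Stationary variance = sigma^2 / (2*theta)
= 1.5000^2 / (2*2.4500)
= 2.2500 / 4.9000
= 0.4592

0.4592


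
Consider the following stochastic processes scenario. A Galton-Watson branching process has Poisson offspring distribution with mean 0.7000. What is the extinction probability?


Since mu = 0.7000 <= 1, extinction probability = 1.

1.0000


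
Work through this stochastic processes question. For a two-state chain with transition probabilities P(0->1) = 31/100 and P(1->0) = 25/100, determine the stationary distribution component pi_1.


Stationary distribution: pi_0 = p10/(p01+p10), pi_1 = p01/(p01+p10)
p01 = 0.3100, p10 = 0.2500
pi_1 = 0.5536

0.5536


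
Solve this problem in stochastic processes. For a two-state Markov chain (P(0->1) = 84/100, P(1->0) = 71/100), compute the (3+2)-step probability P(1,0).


P^5 = P^3 * P^2
Computing via matrix multiplication of the transition matrix.
Entry (1,0) of P^5 = 0.4811

0.4811


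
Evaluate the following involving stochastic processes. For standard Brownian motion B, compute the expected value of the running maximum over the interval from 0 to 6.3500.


E(max B(s)) = sqrt(2t/pi)
= sqrt(2*6.3500/pi)
= sqrt(4.0425)
= 2.0106

2.0106


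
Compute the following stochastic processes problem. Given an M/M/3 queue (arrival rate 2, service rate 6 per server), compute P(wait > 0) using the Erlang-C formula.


a = lambda/mu = 0.3333
rho = a/c = 0.1111
Erlang-C formula applied:
C(c,a) = 0.0050

0.0050


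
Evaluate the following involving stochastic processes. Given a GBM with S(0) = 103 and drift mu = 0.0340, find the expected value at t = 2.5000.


E[S(t)] = S(0) * exp(mu * t)
= 103 * exp(0.0340 * 2.5000)
= 103 * 1.0887
= 112.1379

112.1379


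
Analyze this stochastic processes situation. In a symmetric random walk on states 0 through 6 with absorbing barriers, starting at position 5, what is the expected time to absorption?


For symmetric RW on 0,...,N with absorbing barriers, E(i) = i*(N-i)
E(5) = 5 * 1 = 5

5


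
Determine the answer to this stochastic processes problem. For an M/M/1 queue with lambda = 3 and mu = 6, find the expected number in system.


rho = 3/6 = 0.5000
L = rho/(1-rho)
= 0.5000/0.5000
= 1.0000

1.0000


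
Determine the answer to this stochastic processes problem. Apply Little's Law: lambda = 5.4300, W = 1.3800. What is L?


Little's Law: L = lambda * W
= 5.4300 * 1.3800
= 7.4934

7.4934


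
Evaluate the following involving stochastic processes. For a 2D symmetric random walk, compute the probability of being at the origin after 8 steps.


P = C(8,4)^2 / 4^8
= 70^2 / 65536
= 4900 / 65536
= 0.0748

0.0748


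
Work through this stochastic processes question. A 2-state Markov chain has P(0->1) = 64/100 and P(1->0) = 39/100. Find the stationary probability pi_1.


Stationary distribution: pi_0 = p10/(p01+p10), pi_1 = p01/(p01+p10)
p01 = 0.6400, p10 = 0.3900
pi_1 = 0.6214

0.6214


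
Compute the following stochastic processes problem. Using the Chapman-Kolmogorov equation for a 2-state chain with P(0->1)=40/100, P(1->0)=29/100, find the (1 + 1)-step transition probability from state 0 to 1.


P^2 = P^1 * P^1
Computing via matrix multiplication of the transition matrix.
Entry (0,1) of P^2 = 0.5240

0.5240


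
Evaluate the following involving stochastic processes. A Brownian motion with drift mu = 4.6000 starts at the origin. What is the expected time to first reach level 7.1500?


Expected first passage time = a/mu
= 7.1500/4.6000
= 1.5543

1.5543


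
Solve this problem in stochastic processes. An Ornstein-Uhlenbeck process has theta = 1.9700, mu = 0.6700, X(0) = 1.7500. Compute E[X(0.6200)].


E[X(t)] = mu + (X(0) - mu)*exp(-theta*t)
= 0.6700 + (1.7500 - 0.6700)*exp(-1.9700*0.6200)
= 0.6700 + 1.0800 * 0.2948
= 0.9884

0.9884


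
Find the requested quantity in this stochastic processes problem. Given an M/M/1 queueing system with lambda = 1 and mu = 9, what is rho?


rho = lambda/mu
= 1/9
= 0.1111

0.1111


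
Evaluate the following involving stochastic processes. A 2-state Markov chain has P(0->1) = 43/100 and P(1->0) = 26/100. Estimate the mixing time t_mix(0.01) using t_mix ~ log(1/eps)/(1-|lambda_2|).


lambda_2 = |1 - p01 - p10| = |1 - 0.4300 - 0.2600| = 0.3100
t_mix ~ log(1/eps)/(1 - |lambda_2|)
= log(100)/(1 - 0.3100) = 4.6052/0.6900
= 6.6742

6.6742


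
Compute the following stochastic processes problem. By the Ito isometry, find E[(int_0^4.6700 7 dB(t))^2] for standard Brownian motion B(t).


By Ito isometry: E[(int f dB)^2] = int f^2 dt
= 7^2 * 4.6700
= 49 * 4.6700 = 228.8300

228.8300


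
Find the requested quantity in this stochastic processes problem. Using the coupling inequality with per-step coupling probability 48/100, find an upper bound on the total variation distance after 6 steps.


TV distance bound <= (1-delta)^n
= (1 - 0.4800)^6
= 0.5200^6
= 0.0198

0.0198


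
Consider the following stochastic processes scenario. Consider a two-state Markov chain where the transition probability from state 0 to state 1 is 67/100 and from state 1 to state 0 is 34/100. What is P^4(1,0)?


Computing P^4 by matrix multiplication.
P = [[0.3300, 0.6700], [0.3400, 0.6600]]
After raising P to the power 4:
P^4(1,0) = 0.3366

0.3366


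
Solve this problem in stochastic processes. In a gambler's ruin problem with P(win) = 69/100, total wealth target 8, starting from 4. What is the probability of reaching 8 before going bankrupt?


Gambler's ruin formula:
r = q/p = 0.3100/0.6900 = 0.4493
P(win) = (1 - r^i)/(1 - r^N)
= (1 - 0.4493^4)/(1 - 0.4493^8)
= 0.9609

0.9609


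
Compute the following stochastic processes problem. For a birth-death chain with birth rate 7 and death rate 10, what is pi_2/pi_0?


For birth-death process, pi_n/pi_0 = (lambda/mu)^n
= (7/10)^2
= 0.4900

0.4900


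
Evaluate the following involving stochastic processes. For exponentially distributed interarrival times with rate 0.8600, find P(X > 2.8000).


P(X > t) = exp(-lambda * t)
= exp(-0.8600 * 2.8000)
= exp(-2.4080) = 0.0900

0.0900


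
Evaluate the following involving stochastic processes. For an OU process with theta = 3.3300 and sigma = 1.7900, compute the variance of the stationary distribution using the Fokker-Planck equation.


Stationary variance = sigma^2 / (2*theta)
= 1.7900^2 / (2*3.3300)
= 3.2041 / 6.6600
= 0.4811

0.4811


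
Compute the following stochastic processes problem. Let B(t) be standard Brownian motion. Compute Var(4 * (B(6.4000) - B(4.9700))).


Var(alpha*(B(t)-B(s))) = alpha^2 * (t-s)
= 4^2 * (6.4000 - 4.9700)
= 16 * 1.4300
= 22.8800

22.8800


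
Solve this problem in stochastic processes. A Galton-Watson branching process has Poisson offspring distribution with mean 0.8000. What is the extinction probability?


Since mu = 0.8000 <= 1, extinction probability = 1.

1.0000


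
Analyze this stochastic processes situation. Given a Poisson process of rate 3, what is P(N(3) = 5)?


P(N(t)=k) = (lambda*t)^k * exp(-lambda*t) / k!
lambda*t = 9
= 9^5 * exp(-9) / 5!
= 59049 * 1.2341e-04 / 120
= 0.0607

0.0607


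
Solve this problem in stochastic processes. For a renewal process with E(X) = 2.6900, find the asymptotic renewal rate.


Long-run renewal rate = 1/E(X)
= 1/2.6900
= 0.3717

0.3717


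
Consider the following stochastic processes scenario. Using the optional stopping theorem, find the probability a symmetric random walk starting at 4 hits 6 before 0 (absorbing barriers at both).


By optional stopping theorem: E(M at tau) = M(0) = 4
P(hit 6)*6 + P(hit 0)*0 = 4
P(hit 6) = (4 - 0)/(6 - 0) = 2/3 = 0.6667

0.6667


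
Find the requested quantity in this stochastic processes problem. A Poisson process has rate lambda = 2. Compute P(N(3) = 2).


P(N(t)=k) = (lambda*t)^k * exp(-lambda*t) / k!
lambda*t = 6
= 6^2 * exp(-6) / 2!
= 36 * 0.0025 / 2
= 0.0446

0.0446


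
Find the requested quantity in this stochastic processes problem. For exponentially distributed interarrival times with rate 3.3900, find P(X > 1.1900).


P(X > t) = exp(-lambda * t)
= exp(-3.3900 * 1.1900)
= exp(-4.0341) = 0.0177

0.0177


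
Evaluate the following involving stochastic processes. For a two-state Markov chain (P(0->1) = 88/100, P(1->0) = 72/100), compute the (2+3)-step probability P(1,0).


P^5 = P^2 * P^3
Computing via matrix multiplication of the transition matrix.
Entry (1,0) of P^5 = 0.4850

0.4850


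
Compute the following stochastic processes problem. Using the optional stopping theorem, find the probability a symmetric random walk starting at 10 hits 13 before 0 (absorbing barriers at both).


By optional stopping theorem: E(M at tau) = M(0) = 10
P(hit 13)*13 + P(hit 0)*0 = 10
P(hit 13) = (10 - 0)/(13 - 0) = 10/13 = 0.7692

0.7692


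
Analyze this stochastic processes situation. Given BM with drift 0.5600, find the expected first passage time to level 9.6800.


Expected first passage time = a/mu
= 9.6800/0.5600
= 17.2857

17.2857


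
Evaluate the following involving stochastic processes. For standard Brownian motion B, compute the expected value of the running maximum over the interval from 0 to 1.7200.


E(max B(s)) = sqrt(2t/pi)
= sqrt(2*1.7200/pi)
= sqrt(1.0950)
= 1.0464

1.0464


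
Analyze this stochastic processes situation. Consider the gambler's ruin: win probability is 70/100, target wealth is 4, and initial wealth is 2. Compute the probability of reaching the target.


Gambler's ruin formula:
r = q/p = 0.3000/0.7000 = 0.4286
P(win) = (1 - r^i)/(1 - r^N)
= (1 - 0.4286^2)/(1 - 0.4286^4)
= 0.8448

0.8448


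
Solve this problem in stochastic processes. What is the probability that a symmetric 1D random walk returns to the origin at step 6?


P(S(6) = 0) = C(6,3) / 4^3
= 20 / 64
= 0.3125

0.3125


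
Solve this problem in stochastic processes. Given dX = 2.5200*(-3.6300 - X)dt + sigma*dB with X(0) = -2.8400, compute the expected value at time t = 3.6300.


E[X(t)] = mu + (X(0) - mu)*exp(-theta*t)
= -3.6300 + (-2.8400 - -3.6300)*exp(-2.5200*3.6300)
= -3.6300 + 0.7900 * 1.0648e-04
= -3.6299

-3.6299


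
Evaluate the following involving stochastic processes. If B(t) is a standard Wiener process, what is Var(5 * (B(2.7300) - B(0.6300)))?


Var(alpha*(B(t)-B(s))) = alpha^2 * (t-s)
= 5^2 * (2.7300 - 0.6300)
= 25 * 2.1000
= 52.5000

52.5000


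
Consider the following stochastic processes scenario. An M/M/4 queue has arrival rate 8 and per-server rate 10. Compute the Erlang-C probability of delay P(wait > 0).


a = lambda/mu = 0.8000
rho = a/c = 0.2000
Erlang-C formula applied:
C(c,a) = 0.0096

0.0096


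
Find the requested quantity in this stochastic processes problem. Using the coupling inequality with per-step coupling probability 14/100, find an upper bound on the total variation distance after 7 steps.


TV distance bound <= (1-delta)^n
= (1 - 0.1400)^7
= 0.8600^7
= 0.3479

0.3479


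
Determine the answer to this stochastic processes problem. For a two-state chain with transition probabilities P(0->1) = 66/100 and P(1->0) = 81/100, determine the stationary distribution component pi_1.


Stationary distribution: pi_0 = p10/(p01+p10), pi_1 = p01/(p01+p10)
p01 = 0.6600, p10 = 0.8100
pi_1 = 0.4490

0.4490


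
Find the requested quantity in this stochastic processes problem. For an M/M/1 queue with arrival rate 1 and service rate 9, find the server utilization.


rho = lambda/mu
= 1/9
= 0.1111

0.1111


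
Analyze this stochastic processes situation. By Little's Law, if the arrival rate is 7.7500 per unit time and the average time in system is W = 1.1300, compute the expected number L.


Little's Law: L = lambda * W
= 7.7500 * 1.1300
= 8.7575

8.7575


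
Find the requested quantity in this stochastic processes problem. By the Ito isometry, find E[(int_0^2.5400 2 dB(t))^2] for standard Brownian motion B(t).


By Ito isometry: E[(int f dB)^2] = int f^2 dt
= 2^2 * 2.5400
= 4 * 2.5400 = 10.1600

10.1600


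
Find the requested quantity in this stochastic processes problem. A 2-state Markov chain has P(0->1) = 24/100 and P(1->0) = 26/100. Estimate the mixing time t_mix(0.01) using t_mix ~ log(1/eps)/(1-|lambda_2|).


lambda_2 = |1 - p01 - p10| = |1 - 0.2400 - 0.2600| = 0.5000
t_mix ~ log(1/eps)/(1 - |lambda_2|)
= log(100)/(1 - 0.5000) = 4.6052/0.5000
= 9.2103

9.2103


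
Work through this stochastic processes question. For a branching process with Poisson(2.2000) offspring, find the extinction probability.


Since mu = 2.2000 > 1, extinction prob q < 1.
Solve s = exp(mu*(s-1)) iteratively.
q = 0.1563

0.1563


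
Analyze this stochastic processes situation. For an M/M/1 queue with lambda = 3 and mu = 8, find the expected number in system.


rho = 3/8 = 0.3750
L = rho/(1-rho)
= 0.3750/0.6250
= 0.6000

0.6000


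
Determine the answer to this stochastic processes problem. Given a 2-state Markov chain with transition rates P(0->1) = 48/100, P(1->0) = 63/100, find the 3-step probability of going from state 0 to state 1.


Computing P^3 by matrix multiplication.
P = [[0.5200, 0.4800], [0.6300, 0.3700]]
After raising P to the power 3:
P^3(0,1) = 0.4330

0.4330


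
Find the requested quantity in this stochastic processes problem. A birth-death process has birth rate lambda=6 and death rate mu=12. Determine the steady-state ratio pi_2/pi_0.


For birth-death process, pi_n/pi_0 = (lambda/mu)^n
= (6/12)^2
= 0.2500

0.2500


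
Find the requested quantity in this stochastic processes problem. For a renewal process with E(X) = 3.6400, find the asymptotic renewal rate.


Long-run renewal rate = 1/E(X)
= 1/3.6400
= 0.2747

0.2747


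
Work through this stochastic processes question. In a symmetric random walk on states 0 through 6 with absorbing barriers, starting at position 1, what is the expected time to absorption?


For symmetric RW on 0,...,N with absorbing barriers, E(i) = i*(N-i)
E(1) = 1 * 5 = 5

5


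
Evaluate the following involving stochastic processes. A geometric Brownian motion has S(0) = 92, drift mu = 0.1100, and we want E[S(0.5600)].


E[S(t)] = S(0) * exp(mu * t)
= 92 * exp(0.1100 * 0.5600)
= 92 * 1.0635
= 97.8454

97.8454


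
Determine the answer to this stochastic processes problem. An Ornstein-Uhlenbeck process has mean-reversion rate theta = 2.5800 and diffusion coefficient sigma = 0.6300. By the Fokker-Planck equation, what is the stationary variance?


Stationary variance = sigma^2 / (2*theta)
= 0.6300^2 / (2*2.5800)
= 0.3969 / 5.1600
= 0.0769

0.0769


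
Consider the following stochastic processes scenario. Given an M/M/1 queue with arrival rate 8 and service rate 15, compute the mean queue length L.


rho = 8/15 = 0.5333
L = rho/(1-rho)
= 0.5333/0.4667
= 1.1429

1.1429


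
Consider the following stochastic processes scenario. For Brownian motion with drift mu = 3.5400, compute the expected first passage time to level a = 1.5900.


Expected first passage time = a/mu
= 1.5900/3.5400
= 0.4492

0.4492


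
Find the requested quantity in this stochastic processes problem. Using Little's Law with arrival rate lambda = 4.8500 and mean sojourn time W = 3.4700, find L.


Little's Law: L = lambda * W
= 4.8500 * 3.4700
= 16.8295

16.8295


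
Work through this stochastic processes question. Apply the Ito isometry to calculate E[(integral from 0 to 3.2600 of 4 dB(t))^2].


By Ito isometry: E[(int f dB)^2] = int f^2 dt
= 4^2 * 3.2600
= 16 * 3.2600 = 52.1600

52.1600


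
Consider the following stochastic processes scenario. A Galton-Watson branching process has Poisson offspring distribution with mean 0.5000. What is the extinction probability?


Since mu = 0.5000 <= 1, extinction probability = 1.

1.0000


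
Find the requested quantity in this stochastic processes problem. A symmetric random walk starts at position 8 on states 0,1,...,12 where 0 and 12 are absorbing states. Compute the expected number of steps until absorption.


For symmetric RW on 0,...,N with absorbing barriers, E(i) = i*(N-i)
E(8) = 8 * 4 = 32

32


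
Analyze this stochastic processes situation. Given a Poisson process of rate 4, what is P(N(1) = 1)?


P(N(t)=k) = (lambda*t)^k * exp(-lambda*t) / k!
lambda*t = 4
= 4^1 * exp(-4) / 1!
= 4 * 0.0183 / 1
= 0.0733

0.0733


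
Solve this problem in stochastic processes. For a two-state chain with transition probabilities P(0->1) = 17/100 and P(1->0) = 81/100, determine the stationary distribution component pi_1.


Stationary distribution: pi_0 = p10/(p01+p10), pi_1 = p01/(p01+p10)
p01 = 0.1700, p10 = 0.8100
pi_1 = 0.1735

0.1735


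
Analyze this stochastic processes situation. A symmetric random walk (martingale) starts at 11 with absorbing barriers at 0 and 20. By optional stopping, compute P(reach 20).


By optional stopping theorem: E(M at tau) = M(0) = 11
P(hit 20)*20 + P(hit 0)*0 = 11
P(hit 20) = (11 - 0)/(20 - 0) = 11/20 = 0.5500

0.5500


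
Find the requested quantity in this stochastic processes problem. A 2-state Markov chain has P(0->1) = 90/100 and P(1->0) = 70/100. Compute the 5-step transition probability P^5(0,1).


Computing P^5 by matrix multiplication.
P = [[0.1000, 0.9000], [0.7000, 0.3000]]
After raising P to the power 5:
P^5(0,1) = 0.6062

0.6062


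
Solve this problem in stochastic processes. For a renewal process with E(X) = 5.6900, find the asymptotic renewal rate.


Long-run renewal rate = 1/E(X)
= 1/5.6900
= 0.1757

0.1757


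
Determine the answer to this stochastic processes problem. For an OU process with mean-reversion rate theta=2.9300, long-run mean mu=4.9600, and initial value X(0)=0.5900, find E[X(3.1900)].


E[X(t)] = mu + (X(0) - mu)*exp(-theta*t)
= 4.9600 + (0.5900 - 4.9600)*exp(-2.9300*3.1900)
= 4.9600 + -4.3700 * 8.7253e-05
= 4.9596

4.9596


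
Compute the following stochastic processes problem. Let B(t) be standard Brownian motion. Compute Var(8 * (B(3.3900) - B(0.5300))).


Var(alpha*(B(t)-B(s))) = alpha^2 * (t-s)
= 8^2 * (3.3900 - 0.5300)
= 64 * 2.8600
= 183.0400

183.0400


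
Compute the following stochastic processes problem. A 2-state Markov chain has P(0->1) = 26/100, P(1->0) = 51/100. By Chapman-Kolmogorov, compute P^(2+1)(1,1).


P^3 = P^2 * P^1
Computing via matrix multiplication of the transition matrix.
Entry (1,1) of P^3 = 0.3457

0.3457


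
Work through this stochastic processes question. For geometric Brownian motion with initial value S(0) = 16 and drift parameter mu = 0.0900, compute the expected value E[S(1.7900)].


E[S(t)] = S(0) * exp(mu * t)
= 16 * exp(0.0900 * 1.7900)
= 16 * 1.1748
= 18.7968

18.7968


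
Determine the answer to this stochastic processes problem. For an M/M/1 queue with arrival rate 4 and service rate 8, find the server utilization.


rho = lambda/mu
= 4/8
= 0.5000

0.5000


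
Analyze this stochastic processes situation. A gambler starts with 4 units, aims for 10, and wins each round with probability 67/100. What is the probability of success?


Gambler's ruin formula:
r = q/p = 0.3300/0.6700 = 0.4925
P(win) = (1 - r^i)/(1 - r^N)
= (1 - 0.4925^4)/(1 - 0.4925^10)
= 0.9419

0.9419


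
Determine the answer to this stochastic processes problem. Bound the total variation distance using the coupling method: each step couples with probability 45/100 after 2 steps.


TV distance bound <= (1-delta)^n
= (1 - 0.4500)^2
= 0.5500^2
= 0.3025

0.3025


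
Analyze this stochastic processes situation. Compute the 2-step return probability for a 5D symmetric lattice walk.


P(return in 2 steps) = P(reverse first step) = 1/(2d)
= 1/10
= 0.1000

0.1000


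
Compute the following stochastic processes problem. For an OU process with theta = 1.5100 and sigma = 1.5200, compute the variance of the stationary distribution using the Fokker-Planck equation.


Stationary variance = sigma^2 / (2*theta)
= 1.5200^2 / (2*1.5100)
= 2.3104 / 3.0200
= 0.7650

0.7650


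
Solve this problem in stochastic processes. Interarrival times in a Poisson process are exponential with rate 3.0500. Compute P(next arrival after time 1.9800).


P(X > t) = exp(-lambda * t)
= exp(-3.0500 * 1.9800)
= exp(-6.0390) = 0.0024

0.0024


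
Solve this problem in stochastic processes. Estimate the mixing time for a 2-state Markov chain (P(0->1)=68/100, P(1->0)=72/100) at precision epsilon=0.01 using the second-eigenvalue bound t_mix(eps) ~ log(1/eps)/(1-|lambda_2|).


lambda_2 = |1 - p01 - p10| = |1 - 0.6800 - 0.7200| = 0.4000
t_mix ~ log(1/eps)/(1 - |lambda_2|)
= log(100)/(1 - 0.4000) = 4.6052/0.6000
= 7.6753

7.6753


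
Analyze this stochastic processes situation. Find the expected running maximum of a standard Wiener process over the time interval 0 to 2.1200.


E(max B(s)) = sqrt(2t/pi)
= sqrt(2*2.1200/pi)
= sqrt(1.3496)
= 1.1617

1.1617


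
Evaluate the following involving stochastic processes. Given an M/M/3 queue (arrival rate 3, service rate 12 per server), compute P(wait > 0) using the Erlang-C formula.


a = lambda/mu = 0.2500
rho = a/c = 0.0833
Erlang-C formula applied:
C(c,a) = 0.0022

0.0022


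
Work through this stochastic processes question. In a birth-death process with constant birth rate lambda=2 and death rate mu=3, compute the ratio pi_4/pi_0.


For birth-death process, pi_n/pi_0 = (lambda/mu)^n
= (2/3)^4
= 0.1975

0.1975


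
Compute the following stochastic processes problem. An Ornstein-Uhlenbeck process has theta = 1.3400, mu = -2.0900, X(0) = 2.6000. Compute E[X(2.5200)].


E[X(t)] = mu + (X(0) - mu)*exp(-theta*t)
= -2.0900 + (2.6000 - -2.0900)*exp(-1.3400*2.5200)
= -2.0900 + 4.6900 * 0.0342
= -1.9298

-1.9298


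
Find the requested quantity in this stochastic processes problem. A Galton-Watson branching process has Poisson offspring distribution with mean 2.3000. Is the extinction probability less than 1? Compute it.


Since mu = 2.3000 > 1, extinction prob q < 1.
Solve s = exp(mu*(s-1)) iteratively.
q = 0.1376

0.1376


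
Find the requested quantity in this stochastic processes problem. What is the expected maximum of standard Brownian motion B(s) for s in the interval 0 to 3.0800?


E(max B(s)) = sqrt(2t/pi)
= sqrt(2*3.0800/pi)
= sqrt(1.9608)
= 1.4003

1.4003


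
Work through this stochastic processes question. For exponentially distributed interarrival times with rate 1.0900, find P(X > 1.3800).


P(X > t) = exp(-lambda * t)
= exp(-1.0900 * 1.3800)
= exp(-1.5042) = 0.2222

0.2222


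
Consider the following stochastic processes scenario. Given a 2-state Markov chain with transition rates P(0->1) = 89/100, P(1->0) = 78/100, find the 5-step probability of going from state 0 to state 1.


Computing P^5 by matrix multiplication.
P = [[0.1100, 0.8900], [0.7800, 0.2200]]
After raising P to the power 5:
P^5(0,1) = 0.6049

0.6049


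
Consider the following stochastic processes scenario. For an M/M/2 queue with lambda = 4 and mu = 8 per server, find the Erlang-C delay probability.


a = lambda/mu = 0.5000
rho = a/c = 0.2500
Erlang-C formula applied:
C(c,a) = 0.1000

0.1000


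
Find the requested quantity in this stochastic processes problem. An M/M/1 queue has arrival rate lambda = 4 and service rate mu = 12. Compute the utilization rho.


rho = lambda/mu
= 4/12
= 0.3333

0.3333


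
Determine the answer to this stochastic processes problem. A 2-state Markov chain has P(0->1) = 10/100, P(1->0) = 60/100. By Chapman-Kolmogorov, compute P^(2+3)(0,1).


P^5 = P^2 * P^3
Computing via matrix multiplication of the transition matrix.
Entry (0,1) of P^5 = 0.1425

0.1425


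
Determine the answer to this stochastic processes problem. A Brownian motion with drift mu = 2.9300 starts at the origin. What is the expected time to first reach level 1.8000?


Expected first passage time = a/mu
= 1.8000/2.9300
= 0.6143

0.6143


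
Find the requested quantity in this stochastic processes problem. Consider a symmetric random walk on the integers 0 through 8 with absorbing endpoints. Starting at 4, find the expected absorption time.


For symmetric RW on 0,...,N with absorbing barriers, E(i) = i*(N-i)
E(4) = 4 * 4 = 16

16


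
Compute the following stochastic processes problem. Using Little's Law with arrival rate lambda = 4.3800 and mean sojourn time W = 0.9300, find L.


Little's Law: L = lambda * W
= 4.3800 * 0.9300
= 4.0734

4.0734


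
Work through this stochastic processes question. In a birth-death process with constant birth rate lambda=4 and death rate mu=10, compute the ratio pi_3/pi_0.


For birth-death process, pi_n/pi_0 = (lambda/mu)^n
= (4/10)^3
= 0.0640

0.0640


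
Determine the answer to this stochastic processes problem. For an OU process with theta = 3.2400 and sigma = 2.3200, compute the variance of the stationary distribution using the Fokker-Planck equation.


Stationary variance = sigma^2 / (2*theta)
= 2.3200^2 / (2*3.2400)
= 5.3824 / 6.4800
= 0.8306

0.8306


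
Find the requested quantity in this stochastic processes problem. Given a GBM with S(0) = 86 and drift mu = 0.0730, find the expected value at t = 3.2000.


E[S(t)] = S(0) * exp(mu * t)
= 86 * exp(0.0730 * 3.2000)
= 86 * 1.2631
= 108.6300

108.6300


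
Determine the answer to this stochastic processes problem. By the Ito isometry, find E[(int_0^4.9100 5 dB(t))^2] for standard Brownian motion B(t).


By Ito isometry: E[(int f dB)^2] = int f^2 dt
= 5^2 * 4.9100
= 25 * 4.9100 = 122.7500

122.7500


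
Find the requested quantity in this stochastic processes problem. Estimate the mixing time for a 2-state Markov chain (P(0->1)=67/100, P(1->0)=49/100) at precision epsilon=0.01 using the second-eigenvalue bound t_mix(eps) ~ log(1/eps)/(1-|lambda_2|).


lambda_2 = |1 - p01 - p10| = |1 - 0.6700 - 0.4900| = 0.1600
t_mix ~ log(1/eps)/(1 - |lambda_2|)
= log(100)/(1 - 0.1600) = 4.6052/0.8400
= 5.4823

5.4823


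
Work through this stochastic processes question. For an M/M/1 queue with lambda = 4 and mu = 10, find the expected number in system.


rho = 4/10 = 0.4000
L = rho/(1-rho)
= 0.4000/0.6000
= 0.6667

0.6667


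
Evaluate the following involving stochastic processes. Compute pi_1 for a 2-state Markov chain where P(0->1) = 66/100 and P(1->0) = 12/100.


Stationary distribution: pi_0 = p10/(p01+p10), pi_1 = p01/(p01+p10)
p01 = 0.6600, p10 = 0.1200
pi_1 = 0.8462

0.8462


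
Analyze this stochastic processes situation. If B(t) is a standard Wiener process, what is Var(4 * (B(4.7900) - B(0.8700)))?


Var(alpha*(B(t)-B(s))) = alpha^2 * (t-s)
= 4^2 * (4.7900 - 0.8700)
= 16 * 3.9200
= 62.7200

62.7200


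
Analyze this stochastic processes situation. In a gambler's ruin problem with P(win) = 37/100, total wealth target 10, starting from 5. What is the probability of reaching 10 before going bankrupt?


Gambler's ruin formula:
r = q/p = 0.6300/0.3700 = 1.7027
P(win) = (1 - r^i)/(1 - r^N)
= (1 - 1.7027^5)/(1 - 1.7027^10)
= 0.0653

0.0653


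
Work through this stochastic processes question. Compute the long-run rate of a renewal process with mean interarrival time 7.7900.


Long-run renewal rate = 1/E(X)
= 1/7.7900
= 0.1284

0.1284


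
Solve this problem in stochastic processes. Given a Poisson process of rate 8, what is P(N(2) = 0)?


P(N(t)=k) = (lambda*t)^k * exp(-lambda*t) / k!
lambda*t = 16
= 16^0 * exp(-16) / 0!
= 1 * 1.1254e-07 / 1
= 1.1254e-07

1.1254e-07


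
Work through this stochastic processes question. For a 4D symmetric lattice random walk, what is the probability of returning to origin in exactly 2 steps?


P(return in 2 steps) = P(reverse first step) = 1/(2d)
= 1/8
= 0.1250

0.1250


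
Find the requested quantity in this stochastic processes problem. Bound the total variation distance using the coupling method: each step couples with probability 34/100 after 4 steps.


TV distance bound <= (1-delta)^n
= (1 - 0.3400)^4
= 0.6600^4
= 0.1897

0.1897


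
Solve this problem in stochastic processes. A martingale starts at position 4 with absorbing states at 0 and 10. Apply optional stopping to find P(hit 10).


By optional stopping theorem: E(M at tau) = M(0) = 4
P(hit 10)*10 + P(hit 0)*0 = 4
P(hit 10) = (4 - 0)/(10 - 0) = 2/5 = 0.4000

0.4000
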